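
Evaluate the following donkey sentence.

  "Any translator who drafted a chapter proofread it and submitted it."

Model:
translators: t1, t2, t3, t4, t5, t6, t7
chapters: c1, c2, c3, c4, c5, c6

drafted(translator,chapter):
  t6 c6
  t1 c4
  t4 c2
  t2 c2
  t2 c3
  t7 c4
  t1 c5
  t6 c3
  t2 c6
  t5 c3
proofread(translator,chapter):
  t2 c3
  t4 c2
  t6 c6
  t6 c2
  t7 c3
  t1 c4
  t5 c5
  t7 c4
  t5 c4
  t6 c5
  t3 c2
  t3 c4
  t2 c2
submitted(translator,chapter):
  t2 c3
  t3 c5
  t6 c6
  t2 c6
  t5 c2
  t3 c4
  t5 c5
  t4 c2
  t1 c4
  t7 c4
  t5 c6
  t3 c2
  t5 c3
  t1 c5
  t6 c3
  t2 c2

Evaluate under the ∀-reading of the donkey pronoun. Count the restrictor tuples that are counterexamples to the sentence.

"it" takes "a chapter" as antecedent — a donkey pronoun bound across the clause boundary.
Strong reading: for every (t,c) with drafted(t,c), proofread(t,c) ∧ submitted(t,c).
Restrictor pairs: (t1,c4) ✓  (t1,c5) ✗  (t2,c2) ✓  (t2,c3) ✓  (t2,c6) ✗  (t4,c2) ✓  (t5,c3) ✗  (t6,c3) ✗  (t6,c6) ✓  (t7,c4) ✓
Counterexamples (restrictor pairs failing the scope): 4.

4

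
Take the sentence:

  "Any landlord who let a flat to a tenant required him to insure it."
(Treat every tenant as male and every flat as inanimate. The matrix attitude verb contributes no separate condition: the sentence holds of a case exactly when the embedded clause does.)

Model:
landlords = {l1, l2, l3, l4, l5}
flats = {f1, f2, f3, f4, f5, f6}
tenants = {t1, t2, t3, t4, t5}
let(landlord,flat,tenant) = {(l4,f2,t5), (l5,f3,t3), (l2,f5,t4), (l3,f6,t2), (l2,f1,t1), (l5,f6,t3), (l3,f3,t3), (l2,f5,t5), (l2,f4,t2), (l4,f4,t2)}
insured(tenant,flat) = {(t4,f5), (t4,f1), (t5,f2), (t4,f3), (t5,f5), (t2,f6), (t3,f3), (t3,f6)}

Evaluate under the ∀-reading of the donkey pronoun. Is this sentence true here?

"him" takes "a tenant" as antecedent and "it" takes "a flat"; both are donkey pronouns co-varying with the restrictor.
Strong reading: for every (l,f,t) with let(l,f,t), insured(t,f).
Restrictor triples: (l2,f1,t1)→insured(t1,f1) ✗  (l2,f4,t2)→insured(t2,f4) ✗  (l2,f5,t4)→insured(t4,f5) ✓  (l2,f5,t5)→insured(t5,f5) ✓  (l3,f3,t3)→insured(t3,f3) ✓  (l3,f6,t2)→insured(t2,f6) ✓  (l4,f2,t5)→insured(t5,f2) ✓  (l4,f4,t2)→insured(t2,f4) ✗  (l5,f3,t3)→insured(t3,f3) ✓  (l5,f6,t3)→insured(t3,f6) ✓
Counterexample: (l2,f1,t1) — insured(t1,f1) does not hold.

False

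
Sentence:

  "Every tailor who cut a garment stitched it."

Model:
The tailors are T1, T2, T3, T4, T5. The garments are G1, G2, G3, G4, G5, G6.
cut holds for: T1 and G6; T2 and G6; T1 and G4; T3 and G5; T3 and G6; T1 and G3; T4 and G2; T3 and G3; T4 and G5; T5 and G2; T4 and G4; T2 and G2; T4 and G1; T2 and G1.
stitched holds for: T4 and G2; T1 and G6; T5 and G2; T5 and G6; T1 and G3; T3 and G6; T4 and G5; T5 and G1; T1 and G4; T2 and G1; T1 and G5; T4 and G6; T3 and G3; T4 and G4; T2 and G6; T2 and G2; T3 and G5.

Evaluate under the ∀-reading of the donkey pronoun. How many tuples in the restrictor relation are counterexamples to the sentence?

"it" takes "a garment" as antecedent — a donkey pronoun bound across the clause boundary.
Strong reading: for every (t,g) with cut(t,g), stitched(t,g).
Restrictor pairs: (T1,G3) ✓  (T1,G4) ✓  (T1,G6) ✓  (T2,G1) ✓  (T2,G2) ✓  (T2,G6) ✓  (T3,G3) ✓  (T3,G5) ✓  (T3,G6) ✓  (T4,G1) ✗  (T4,G2) ✓  (T4,G4) ✓  (T4,G5) ✓  (T5,G2) ✓
Counterexamples (restrictor pairs failing the scope): 1.

1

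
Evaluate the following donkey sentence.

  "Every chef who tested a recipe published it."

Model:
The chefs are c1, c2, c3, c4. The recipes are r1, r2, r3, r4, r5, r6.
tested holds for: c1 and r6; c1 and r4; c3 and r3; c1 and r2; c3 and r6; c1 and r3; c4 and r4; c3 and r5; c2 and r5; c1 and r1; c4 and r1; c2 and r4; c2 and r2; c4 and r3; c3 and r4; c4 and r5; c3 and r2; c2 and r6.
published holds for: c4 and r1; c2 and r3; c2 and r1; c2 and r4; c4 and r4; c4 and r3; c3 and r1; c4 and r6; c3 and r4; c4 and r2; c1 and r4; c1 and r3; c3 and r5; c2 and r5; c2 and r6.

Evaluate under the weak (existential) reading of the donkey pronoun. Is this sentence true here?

"it" takes "a recipe" as antecedent — a donkey pronoun bound across the clause boundary.
Weak reading: every chef c with some tested-recipe has at least one tested-recipe r such that published(c,r).
Per chef: c1:✓  c2:✓  c3:✓  c4:✓
Every chef in the restrictor has a witness.

True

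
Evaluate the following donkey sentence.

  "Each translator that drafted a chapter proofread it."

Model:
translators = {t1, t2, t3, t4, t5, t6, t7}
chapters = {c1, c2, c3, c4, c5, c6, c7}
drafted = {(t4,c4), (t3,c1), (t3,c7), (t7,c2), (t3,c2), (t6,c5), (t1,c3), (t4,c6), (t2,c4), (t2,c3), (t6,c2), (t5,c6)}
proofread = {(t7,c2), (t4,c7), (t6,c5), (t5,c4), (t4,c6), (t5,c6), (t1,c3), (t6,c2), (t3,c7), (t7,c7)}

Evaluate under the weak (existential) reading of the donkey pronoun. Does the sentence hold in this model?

"it" takes "a chapter" as antecedent — a donkey pronoun bound across the clause boundary.
Weak reading: every translator t with some drafted-chapter has at least one drafted-chapter c such that proofread(t,c).
Per translator: t1:✓  t2:✗  t3:✓  t4:✓  t5:✓  t6:✓  t7:✓
t2 has no witness among its drafted-chapters.

False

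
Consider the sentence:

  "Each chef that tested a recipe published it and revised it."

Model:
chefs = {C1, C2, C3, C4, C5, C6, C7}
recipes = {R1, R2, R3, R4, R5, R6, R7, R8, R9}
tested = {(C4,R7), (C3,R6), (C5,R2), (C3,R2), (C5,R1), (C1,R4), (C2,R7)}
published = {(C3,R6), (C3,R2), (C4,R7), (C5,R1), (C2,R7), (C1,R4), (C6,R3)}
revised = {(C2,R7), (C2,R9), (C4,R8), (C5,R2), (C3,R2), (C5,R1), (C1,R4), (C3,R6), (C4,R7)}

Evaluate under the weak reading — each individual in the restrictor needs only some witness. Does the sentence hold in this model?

True

"it" takes "a recipe" as antecedent — a donkey pronoun bound across the clause boundary.
Weak reading: every chef c with some tested-recipe has at least one tested-recipe r such that published(c,r) ∧ revised(c,r).
Per chef: C1:✓  C2:✓  C3:✓  C4:✓  C5:✓
Every chef in the restrictor has a witness.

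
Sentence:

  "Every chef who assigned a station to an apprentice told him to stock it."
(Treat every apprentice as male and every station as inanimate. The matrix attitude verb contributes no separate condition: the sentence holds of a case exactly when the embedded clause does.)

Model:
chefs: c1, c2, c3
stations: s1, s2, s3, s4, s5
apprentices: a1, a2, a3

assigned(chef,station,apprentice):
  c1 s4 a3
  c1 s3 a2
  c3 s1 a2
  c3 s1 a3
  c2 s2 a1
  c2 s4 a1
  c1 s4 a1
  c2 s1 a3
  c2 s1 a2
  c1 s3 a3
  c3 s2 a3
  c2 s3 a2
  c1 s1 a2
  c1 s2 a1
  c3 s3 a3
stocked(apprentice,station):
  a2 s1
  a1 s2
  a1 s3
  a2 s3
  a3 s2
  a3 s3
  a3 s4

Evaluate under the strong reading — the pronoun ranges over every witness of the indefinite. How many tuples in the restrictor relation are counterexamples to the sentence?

"him" takes "an apprentice" as antecedent and "it" takes "a station"; both are donkey pronouns co-varying with the restrictor.
Strong reading: for every (c,s,a) with assigned(c,s,a), stocked(a,s).
Restrictor triples: (c1,s1,a2)→stocked(a2,s1) ✓  (c1,s2,a1)→stocked(a1,s2) ✓  (c1,s3,a2)→stocked(a2,s3) ✓  (c1,s3,a3)→stocked(a3,s3) ✓  (c1,s4,a1)→stocked(a1,s4) ✗  (c1,s4,a3)→stocked(a3,s4) ✓  (c2,s1,a2)→stocked(a2,s1) ✓  (c2,s1,a3)→stocked(a3,s1) ✗  (c2,s2,a1)→stocked(a1,s2) ✓  (c2,s3,a2)→stocked(a2,s3) ✓  (c2,s4,a1)→stocked(a1,s4) ✗  (c3,s1,a2)→stocked(a2,s1) ✓  (c3,s1,a3)→stocked(a3,s1) ✗  (c3,s2,a3)→stocked(a3,s2) ✓  (c3,s3,a3)→stocked(a3,s3) ✓
Counterexamples (restrictor triples failing the scope): 4.

4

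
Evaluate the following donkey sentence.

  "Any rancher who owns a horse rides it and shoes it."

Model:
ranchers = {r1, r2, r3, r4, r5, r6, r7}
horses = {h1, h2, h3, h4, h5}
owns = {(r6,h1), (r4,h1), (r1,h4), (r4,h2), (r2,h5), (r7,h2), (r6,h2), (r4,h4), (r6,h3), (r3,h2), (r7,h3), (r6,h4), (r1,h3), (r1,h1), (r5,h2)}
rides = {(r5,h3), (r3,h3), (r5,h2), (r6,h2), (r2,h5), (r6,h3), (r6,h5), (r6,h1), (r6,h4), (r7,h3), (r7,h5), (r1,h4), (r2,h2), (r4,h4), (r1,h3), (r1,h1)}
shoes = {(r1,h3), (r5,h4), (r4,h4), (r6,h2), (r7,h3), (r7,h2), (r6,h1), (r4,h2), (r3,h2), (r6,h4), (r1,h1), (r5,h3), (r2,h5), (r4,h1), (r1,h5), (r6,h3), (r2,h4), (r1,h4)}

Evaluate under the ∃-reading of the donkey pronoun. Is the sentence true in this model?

"it" takes "a horse" as antecedent — a donkey pronoun bound across the clause boundary.
Weak reading: every rancher r with some owns-horse has at least one owns-horse h such that rides(r,h) ∧ shoes(r,h).
Per rancher: r1:✓  r2:✓  r3:✗  r4:✓  r5:✗  r6:✓  r7:✓
r3 has no witness among its owns-horses.

False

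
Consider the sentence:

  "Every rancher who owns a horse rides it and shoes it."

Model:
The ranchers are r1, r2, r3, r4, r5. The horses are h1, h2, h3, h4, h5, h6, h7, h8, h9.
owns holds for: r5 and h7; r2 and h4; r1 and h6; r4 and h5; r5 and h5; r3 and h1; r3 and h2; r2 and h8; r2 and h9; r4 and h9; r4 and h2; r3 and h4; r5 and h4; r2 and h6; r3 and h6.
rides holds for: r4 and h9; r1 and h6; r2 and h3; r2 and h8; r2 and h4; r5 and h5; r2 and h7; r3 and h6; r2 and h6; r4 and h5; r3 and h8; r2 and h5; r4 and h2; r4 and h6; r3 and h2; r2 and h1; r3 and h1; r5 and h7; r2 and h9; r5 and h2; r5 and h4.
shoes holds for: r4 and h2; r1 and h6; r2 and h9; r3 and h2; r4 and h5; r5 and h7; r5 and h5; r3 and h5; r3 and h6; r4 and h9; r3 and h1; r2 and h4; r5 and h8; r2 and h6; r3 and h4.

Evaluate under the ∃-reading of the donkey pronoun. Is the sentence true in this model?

True

"it" takes "a horse" as antecedent — a donkey pronoun bound across the clause boundary.
Weak reading: every rancher r with some owns-horse has at least one owns-horse h such that rides(r,h) ∧ shoes(r,h).
Per rancher: r1:✓  r2:✓  r3:✓  r4:✓  r5:✓
Every rancher in the restrictor has a witness.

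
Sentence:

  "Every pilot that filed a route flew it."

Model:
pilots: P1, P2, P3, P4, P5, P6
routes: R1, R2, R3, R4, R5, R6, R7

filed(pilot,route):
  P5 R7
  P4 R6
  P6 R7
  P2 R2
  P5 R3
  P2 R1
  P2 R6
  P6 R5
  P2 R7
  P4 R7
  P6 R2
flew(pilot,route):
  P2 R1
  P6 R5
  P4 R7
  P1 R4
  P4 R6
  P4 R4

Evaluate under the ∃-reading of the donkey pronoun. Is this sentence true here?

"it" takes "a route" as antecedent — a donkey pronoun bound across the clause boundary.
Weak reading: every pilot p with some filed-route has at least one filed-route r such that flew(p,r).
Per pilot: P2:✓  P4:✓  P5:✗  P6:✓
P5 has no witness among its filed-routes.

False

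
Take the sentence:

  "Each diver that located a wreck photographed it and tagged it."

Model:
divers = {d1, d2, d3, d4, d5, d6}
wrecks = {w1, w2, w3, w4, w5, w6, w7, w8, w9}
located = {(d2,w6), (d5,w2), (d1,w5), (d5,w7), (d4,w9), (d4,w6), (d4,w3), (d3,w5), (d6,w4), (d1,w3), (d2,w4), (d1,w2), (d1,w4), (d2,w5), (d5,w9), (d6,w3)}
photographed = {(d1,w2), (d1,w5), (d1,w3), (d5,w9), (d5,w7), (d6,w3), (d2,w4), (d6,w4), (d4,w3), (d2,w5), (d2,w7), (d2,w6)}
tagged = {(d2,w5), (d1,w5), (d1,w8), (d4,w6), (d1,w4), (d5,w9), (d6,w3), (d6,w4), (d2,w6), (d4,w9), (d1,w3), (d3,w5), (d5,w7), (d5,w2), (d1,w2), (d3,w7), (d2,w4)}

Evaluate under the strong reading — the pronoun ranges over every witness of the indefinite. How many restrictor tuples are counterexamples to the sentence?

6

"it" takes "a wreck" as antecedent — a donkey pronoun bound across the clause boundary.
Strong reading: for every (d,w) with located(d,w), photographed(d,w) ∧ tagged(d,w).
Restrictor pairs: (d1,w2) ✓  (d1,w3) ✓  (d1,w4) ✗  (d1,w5) ✓  (d2,w4) ✓  (d2,w5) ✓  (d2,w6) ✓  (d3,w5) ✗  (d4,w3) ✗  (d4,w6) ✗  (d4,w9) ✗  (d5,w2) ✗  (d5,w7) ✓  (d5,w9) ✓  (d6,w3) ✓  (d6,w4) ✓
Counterexamples (restrictor pairs failing the scope): 6.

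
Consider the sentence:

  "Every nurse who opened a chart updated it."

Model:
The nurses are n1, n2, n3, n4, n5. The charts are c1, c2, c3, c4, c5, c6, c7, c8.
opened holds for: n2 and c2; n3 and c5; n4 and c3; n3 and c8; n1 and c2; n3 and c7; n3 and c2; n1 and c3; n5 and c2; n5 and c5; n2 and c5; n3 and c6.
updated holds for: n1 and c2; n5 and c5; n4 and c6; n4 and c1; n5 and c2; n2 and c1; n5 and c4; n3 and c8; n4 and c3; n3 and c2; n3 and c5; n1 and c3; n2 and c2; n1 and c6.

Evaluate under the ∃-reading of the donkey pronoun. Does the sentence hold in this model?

True

"it" takes "a chart" as antecedent — a donkey pronoun bound across the clause boundary.
Weak reading: every nurse n with some opened-chart has at least one opened-chart c such that updated(n,c).
Per nurse: n1:✓  n2:✓  n3:✓  n4:✓  n5:✓
Every nurse in the restrictor has a witness.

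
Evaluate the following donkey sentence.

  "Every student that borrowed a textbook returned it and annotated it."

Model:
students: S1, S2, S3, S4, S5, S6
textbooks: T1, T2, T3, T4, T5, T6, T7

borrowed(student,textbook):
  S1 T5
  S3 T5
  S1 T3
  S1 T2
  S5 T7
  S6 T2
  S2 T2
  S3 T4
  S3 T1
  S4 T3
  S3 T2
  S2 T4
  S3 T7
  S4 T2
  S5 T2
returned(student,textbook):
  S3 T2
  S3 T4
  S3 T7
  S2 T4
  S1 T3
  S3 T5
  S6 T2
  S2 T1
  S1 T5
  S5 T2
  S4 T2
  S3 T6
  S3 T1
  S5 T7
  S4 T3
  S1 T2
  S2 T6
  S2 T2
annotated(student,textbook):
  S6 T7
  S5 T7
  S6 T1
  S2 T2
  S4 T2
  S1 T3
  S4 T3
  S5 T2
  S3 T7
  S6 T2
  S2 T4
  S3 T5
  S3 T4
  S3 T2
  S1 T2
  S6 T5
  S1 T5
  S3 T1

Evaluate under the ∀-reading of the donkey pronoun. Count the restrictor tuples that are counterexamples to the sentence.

"it" takes "a textbook" as antecedent — a donkey pronoun bound across the clause boundary.
Strong reading: for every (s,t) with borrowed(s,t), returned(s,t) ∧ annotated(s,t).
Restrictor pairs: (S1,T2) ✓  (S1,T3) ✓  (S1,T5) ✓  (S2,T2) ✓  (S2,T4) ✓  (S3,T1) ✓  (S3,T2) ✓  (S3,T4) ✓  (S3,T5) ✓  (S3,T7) ✓  (S4,T2) ✓  (S4,T3) ✓  (S5,T2) ✓  (S5,T7) ✓  (S6,T2) ✓
Counterexamples (restrictor pairs failing the scope): 0.

0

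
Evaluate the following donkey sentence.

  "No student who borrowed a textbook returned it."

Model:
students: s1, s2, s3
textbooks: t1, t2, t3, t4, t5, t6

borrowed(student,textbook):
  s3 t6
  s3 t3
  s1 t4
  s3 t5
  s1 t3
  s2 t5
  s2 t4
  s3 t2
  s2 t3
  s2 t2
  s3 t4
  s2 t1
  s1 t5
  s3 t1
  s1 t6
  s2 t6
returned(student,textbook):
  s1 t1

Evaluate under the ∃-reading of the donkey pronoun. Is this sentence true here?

True

"it" takes "a textbook" as antecedent — a donkey pronoun bound across the clause boundary.
Truth condition: for no (s,t) with borrowed(s,t) does returned(s,t) hold.
Restrictor pairs — does the scope hold? (s1,t3):fails  (s1,t4):fails  (s1,t5):fails  (s1,t6):fails  (s2,t1):fails  (s2,t2):fails  (s2,t3):fails  (s2,t4):fails  (s2,t5):fails  (s2,t6):fails  (s3,t1):fails  (s3,t2):fails  (s3,t3):fails  (s3,t4):fails  (s3,t5):fails  (s3,t6):fails
Scope holds for no restrictor pair, so the sentence is true.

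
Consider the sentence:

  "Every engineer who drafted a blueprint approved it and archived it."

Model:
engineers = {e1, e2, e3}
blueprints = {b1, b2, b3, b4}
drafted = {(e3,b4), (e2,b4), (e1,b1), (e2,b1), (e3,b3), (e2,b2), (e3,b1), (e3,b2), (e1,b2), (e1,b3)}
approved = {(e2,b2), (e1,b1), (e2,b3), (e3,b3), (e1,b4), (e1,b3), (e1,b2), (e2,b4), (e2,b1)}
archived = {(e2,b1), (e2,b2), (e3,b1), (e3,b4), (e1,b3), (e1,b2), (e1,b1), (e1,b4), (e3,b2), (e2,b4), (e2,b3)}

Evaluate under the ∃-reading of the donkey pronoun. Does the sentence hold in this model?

False

"it" takes "a blueprint" as antecedent — a donkey pronoun bound across the clause boundary.
Weak reading: every engineer e with some drafted-blueprint has at least one drafted-blueprint b such that approved(e,b) ∧ archived(e,b).
Per engineer: e1:✓  e2:✓  e3:✗
e3 has no witness among its drafted-blueprints.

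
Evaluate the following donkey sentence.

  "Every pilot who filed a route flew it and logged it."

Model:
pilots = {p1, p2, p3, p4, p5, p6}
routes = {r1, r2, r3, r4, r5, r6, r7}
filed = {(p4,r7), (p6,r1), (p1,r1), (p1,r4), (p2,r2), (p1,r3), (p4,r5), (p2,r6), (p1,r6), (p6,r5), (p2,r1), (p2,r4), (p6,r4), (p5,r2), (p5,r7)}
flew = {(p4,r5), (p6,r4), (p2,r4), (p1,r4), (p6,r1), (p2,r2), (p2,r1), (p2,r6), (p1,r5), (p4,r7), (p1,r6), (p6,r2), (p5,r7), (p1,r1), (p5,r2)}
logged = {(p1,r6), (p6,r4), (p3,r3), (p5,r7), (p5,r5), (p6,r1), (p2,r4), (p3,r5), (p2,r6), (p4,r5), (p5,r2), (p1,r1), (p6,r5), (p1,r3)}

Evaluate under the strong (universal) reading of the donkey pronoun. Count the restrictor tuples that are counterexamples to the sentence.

"it" takes "a route" as antecedent — a donkey pronoun bound across the clause boundary.
Strong reading: for every (p,r) with filed(p,r), flew(p,r) ∧ logged(p,r).
Restrictor pairs: (p1,r1) ✓  (p1,r3) ✗  (p1,r4) ✗  (p1,r6) ✓  (p2,r1) ✗  (p2,r2) ✗  (p2,r4) ✓  (p2,r6) ✓  (p4,r5) ✓  (p4,r7) ✗  (p5,r2) ✓  (p5,r7) ✓  (p6,r1) ✓  (p6,r4) ✓  (p6,r5) ✗
Counterexamples (restrictor pairs failing the scope): 6.

6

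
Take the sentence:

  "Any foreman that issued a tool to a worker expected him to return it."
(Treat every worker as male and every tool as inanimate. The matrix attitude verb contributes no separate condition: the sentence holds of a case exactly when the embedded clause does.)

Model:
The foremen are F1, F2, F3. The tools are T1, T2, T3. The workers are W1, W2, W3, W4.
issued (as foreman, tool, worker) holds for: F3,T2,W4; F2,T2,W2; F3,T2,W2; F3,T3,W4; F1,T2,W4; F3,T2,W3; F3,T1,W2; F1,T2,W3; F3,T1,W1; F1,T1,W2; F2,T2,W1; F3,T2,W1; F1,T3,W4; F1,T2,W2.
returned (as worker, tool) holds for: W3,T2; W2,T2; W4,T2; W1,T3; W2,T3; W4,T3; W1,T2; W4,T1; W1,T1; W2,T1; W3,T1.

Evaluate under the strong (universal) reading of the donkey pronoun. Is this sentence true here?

True

"him" takes "a worker" as antecedent and "it" takes "a tool"; both are donkey pronouns co-varying with the restrictor.
Strong reading: for every (f,t,w) with issued(f,t,w), returned(w,t).
Restrictor triples: (F1,T1,W2)→returned(W2,T1) ✓  (F1,T2,W2)→returned(W2,T2) ✓  (F1,T2,W3)→returned(W3,T2) ✓  (F1,T2,W4)→returned(W4,T2) ✓  (F1,T3,W4)→returned(W4,T3) ✓  (F2,T2,W1)→returned(W1,T2) ✓  (F2,T2,W2)→returned(W2,T2) ✓  (F3,T1,W1)→returned(W1,T1) ✓  (F3,T1,W2)→returned(W2,T1) ✓  (F3,T2,W1)→returned(W1,T2) ✓  (F3,T2,W2)→returned(W2,T2) ✓  (F3,T2,W3)→returned(W3,T2) ✓  (F3,T2,W4)→returned(W4,T2) ✓  (F3,T3,W4)→returned(W4,T3) ✓
Every restrictor triple satisfies the scope.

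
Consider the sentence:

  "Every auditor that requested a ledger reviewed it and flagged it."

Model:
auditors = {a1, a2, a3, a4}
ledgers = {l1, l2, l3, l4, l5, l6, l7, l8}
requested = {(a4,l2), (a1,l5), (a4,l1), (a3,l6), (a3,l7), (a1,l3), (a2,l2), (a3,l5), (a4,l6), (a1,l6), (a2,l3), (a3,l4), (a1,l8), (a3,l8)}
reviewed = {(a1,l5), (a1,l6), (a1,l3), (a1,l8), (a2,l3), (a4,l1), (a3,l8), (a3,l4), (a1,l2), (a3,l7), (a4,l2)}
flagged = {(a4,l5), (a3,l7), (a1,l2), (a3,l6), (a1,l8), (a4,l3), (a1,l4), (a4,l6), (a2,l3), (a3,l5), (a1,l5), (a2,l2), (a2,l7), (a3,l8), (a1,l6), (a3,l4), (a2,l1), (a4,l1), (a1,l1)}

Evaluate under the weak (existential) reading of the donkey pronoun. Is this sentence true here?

"it" takes "a ledger" as antecedent — a donkey pronoun bound across the clause boundary.
Weak reading: every auditor a with some requested-ledger has at least one requested-ledger l such that reviewed(a,l) ∧ flagged(a,l).
Per auditor: a1:✓  a2:✓  a3:✓  a4:✓
Every auditor in the restrictor has a witness.

True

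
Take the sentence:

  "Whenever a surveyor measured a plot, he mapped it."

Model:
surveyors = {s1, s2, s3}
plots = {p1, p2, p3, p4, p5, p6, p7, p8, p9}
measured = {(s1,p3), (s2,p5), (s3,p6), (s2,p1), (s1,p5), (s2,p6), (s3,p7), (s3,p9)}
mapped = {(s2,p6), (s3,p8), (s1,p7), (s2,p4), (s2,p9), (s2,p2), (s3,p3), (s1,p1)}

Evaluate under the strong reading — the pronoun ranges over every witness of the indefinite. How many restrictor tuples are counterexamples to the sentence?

7

"it" takes "a plot" as antecedent — a donkey pronoun bound across the clause boundary.
Strong reading: for every (s,p) with measured(s,p), mapped(s,p).
Restrictor pairs: (s1,p3) ✗  (s1,p5) ✗  (s2,p1) ✗  (s2,p5) ✗  (s2,p6) ✓  (s3,p6) ✗  (s3,p7) ✗  (s3,p9) ✗
Counterexamples (restrictor pairs failing the scope): 7.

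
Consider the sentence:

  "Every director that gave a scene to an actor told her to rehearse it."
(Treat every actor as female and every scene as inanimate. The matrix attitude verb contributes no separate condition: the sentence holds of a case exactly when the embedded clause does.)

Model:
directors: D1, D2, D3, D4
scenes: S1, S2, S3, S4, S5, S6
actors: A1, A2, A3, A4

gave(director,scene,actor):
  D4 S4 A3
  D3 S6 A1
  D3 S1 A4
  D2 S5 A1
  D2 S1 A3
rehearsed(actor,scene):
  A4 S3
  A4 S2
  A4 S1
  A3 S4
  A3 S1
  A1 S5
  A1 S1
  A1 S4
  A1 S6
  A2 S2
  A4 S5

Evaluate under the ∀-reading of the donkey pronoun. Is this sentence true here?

True

"her" takes "an actor" as antecedent and "it" takes "a scene"; both are donkey pronouns co-varying with the restrictor.
Strong reading: for every (d,s,a) with gave(d,s,a), rehearsed(a,s).
Restrictor triples: (D2,S1,A3)→rehearsed(A3,S1) ✓  (D2,S5,A1)→rehearsed(A1,S5) ✓  (D3,S1,A4)→rehearsed(A4,S1) ✓  (D3,S6,A1)→rehearsed(A1,S6) ✓  (D4,S4,A3)→rehearsed(A3,S4) ✓
Every restrictor triple satisfies the scope.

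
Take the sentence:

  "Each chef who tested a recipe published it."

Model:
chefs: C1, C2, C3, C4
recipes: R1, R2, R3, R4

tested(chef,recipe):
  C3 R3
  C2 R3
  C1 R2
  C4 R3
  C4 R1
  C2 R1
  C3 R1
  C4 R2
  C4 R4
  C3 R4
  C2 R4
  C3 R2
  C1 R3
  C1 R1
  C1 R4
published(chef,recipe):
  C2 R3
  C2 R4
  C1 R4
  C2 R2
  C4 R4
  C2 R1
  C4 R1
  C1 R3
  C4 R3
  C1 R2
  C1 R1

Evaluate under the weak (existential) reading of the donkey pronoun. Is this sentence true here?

"it" takes "a recipe" as antecedent — a donkey pronoun bound across the clause boundary.
Weak reading: every chef c with some tested-recipe has at least one tested-recipe r such that published(c,r).
Per chef: C1:✓  C2:✓  C3:✗  C4:✓
C3 has no witness among its tested-recipes.

False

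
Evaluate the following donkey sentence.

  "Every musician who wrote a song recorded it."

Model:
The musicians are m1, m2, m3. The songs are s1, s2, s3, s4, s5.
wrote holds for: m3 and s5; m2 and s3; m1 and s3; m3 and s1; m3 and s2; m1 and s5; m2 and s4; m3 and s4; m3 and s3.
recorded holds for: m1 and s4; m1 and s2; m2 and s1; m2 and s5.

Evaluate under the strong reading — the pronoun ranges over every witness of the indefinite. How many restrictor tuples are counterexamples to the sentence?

9

"it" takes "a song" as antecedent — a donkey pronoun bound across the clause boundary.
Strong reading: for every (m,s) with wrote(m,s), recorded(m,s).
Restrictor pairs: (m1,s3) ✗  (m1,s5) ✗  (m2,s3) ✗  (m2,s4) ✗  (m3,s1) ✗  (m3,s2) ✗  (m3,s3) ✗  (m3,s4) ✗  (m3,s5) ✗
Counterexamples (restrictor pairs failing the scope): 9.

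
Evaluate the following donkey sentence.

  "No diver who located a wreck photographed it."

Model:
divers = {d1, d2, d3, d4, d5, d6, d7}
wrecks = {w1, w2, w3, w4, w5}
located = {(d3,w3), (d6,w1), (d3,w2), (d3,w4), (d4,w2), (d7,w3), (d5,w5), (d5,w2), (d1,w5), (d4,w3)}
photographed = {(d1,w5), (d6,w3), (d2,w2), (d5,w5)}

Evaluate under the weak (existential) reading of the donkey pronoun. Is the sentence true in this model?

False

"it" takes "a wreck" as antecedent — a donkey pronoun bound across the clause boundary.
Truth condition: for no (d,w) with located(d,w) does photographed(d,w) hold.
Restrictor pairs — does the scope hold? (d1,w5):holds  (d3,w2):fails  (d3,w3):fails  (d3,w4):fails  (d4,w2):fails  (d4,w3):fails  (d5,w2):fails  (d5,w5):holds  (d6,w1):fails  (d7,w3):fails
Scope holds for 2 pair(s), so the sentence is false.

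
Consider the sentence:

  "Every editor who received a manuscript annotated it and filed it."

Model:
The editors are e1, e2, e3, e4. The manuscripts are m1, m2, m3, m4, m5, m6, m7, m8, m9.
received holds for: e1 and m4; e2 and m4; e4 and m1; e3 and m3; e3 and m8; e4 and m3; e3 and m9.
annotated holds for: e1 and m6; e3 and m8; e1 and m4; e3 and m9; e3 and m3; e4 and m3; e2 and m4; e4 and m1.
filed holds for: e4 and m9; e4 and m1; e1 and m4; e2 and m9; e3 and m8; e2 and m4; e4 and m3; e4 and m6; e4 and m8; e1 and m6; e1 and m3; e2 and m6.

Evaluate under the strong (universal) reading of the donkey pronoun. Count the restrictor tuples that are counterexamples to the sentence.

2

"it" takes "a manuscript" as antecedent — a donkey pronoun bound across the clause boundary.
Strong reading: for every (e,m) with received(e,m), annotated(e,m) ∧ filed(e,m).
Restrictor pairs: (e1,m4) ✓  (e2,m4) ✓  (e3,m3) ✗  (e3,m8) ✓  (e3,m9) ✗  (e4,m1) ✓  (e4,m3) ✓
Counterexamples (restrictor pairs failing the scope): 2.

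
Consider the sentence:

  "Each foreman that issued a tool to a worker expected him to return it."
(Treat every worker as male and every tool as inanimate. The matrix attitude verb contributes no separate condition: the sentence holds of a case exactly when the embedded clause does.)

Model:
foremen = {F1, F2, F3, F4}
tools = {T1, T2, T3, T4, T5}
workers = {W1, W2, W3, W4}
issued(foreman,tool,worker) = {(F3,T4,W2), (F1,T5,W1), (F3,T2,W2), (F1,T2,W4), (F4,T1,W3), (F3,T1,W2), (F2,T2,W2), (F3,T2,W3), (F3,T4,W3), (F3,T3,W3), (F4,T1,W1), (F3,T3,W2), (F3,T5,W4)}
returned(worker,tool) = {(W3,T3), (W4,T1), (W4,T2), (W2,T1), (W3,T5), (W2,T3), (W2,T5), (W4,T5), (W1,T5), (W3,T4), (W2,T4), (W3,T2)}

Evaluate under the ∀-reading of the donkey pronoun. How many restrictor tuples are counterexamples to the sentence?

4

"him" takes "a worker" as antecedent and "it" takes "a tool"; both are donkey pronouns co-varying with the restrictor.
Strong reading: for every (f,t,w) with issued(f,t,w), returned(w,t).
Restrictor triples: (F1,T2,W4)→returned(W4,T2) ✓  (F1,T5,W1)→returned(W1,T5) ✓  (F2,T2,W2)→returned(W2,T2) ✗  (F3,T1,W2)→returned(W2,T1) ✓  (F3,T2,W2)→returned(W2,T2) ✗  (F3,T2,W3)→returned(W3,T2) ✓  (F3,T3,W2)→returned(W2,T3) ✓  (F3,T3,W3)→returned(W3,T3) ✓  (F3,T4,W2)→returned(W2,T4) ✓  (F3,T4,W3)→returned(W3,T4) ✓  (F3,T5,W4)→returned(W4,T5) ✓  (F4,T1,W1)→returned(W1,T1) ✗  (F4,T1,W3)→returned(W3,T1) ✗
Counterexamples (restrictor triples failing the scope): 4.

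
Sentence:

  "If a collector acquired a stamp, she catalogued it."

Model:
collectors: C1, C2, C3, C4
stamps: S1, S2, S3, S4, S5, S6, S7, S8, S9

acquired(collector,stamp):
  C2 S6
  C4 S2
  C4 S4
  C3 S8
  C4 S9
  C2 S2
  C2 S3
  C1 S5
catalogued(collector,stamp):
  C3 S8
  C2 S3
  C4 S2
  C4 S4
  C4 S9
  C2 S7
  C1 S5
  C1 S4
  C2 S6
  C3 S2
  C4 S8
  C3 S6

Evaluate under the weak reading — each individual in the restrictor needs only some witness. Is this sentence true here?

True

"it" takes "a stamp" as antecedent — a donkey pronoun bound across the clause boundary.
Weak reading: every collector c with some acquired-stamp has at least one acquired-stamp s such that catalogued(c,s).
Per collector: C1:✓  C2:✓  C3:✓  C4:✓
Every collector in the restrictor has a witness.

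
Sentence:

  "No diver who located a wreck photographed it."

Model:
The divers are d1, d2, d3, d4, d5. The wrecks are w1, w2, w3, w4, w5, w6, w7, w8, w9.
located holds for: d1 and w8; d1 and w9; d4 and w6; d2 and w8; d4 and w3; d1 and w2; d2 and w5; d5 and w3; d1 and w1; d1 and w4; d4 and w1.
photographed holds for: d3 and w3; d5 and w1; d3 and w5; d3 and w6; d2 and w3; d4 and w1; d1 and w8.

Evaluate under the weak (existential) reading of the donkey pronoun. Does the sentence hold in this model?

"it" takes "a wreck" as antecedent — a donkey pronoun bound across the clause boundary.
Truth condition: for no (d,w) with located(d,w) does photographed(d,w) hold.
Restrictor pairs — does the scope hold? (d1,w1):fails  (d1,w2):fails  (d1,w4):fails  (d1,w8):holds  (d1,w9):fails  (d2,w5):fails  (d2,w8):fails  (d4,w1):holds  (d4,w3):fails  (d4,w6):fails  (d5,w3):fails
Scope holds for 2 pair(s), so the sentence is false.

False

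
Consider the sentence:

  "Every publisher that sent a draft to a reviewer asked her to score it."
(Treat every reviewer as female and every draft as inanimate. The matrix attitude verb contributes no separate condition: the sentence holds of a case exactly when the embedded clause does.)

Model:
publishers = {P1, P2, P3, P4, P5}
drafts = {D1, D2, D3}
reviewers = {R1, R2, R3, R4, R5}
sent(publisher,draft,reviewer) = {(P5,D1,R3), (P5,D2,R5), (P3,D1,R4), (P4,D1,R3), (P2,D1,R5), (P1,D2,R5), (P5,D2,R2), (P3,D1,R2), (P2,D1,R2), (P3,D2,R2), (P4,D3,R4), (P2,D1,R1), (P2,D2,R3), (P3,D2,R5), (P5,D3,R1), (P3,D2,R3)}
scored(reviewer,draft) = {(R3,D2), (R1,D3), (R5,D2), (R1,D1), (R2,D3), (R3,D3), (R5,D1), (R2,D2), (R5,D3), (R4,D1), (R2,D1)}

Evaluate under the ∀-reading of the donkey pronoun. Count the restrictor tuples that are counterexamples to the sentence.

"her" takes "a reviewer" as antecedent and "it" takes "a draft"; both are donkey pronouns co-varying with the restrictor.
Strong reading: for every (p,d,r) with sent(p,d,r), scored(r,d).
Restrictor triples: (P1,D2,R5)→scored(R5,D2) ✓  (P2,D1,R1)→scored(R1,D1) ✓  (P2,D1,R2)→scored(R2,D1) ✓  (P2,D1,R5)→scored(R5,D1) ✓  (P2,D2,R3)→scored(R3,D2) ✓  (P3,D1,R2)→scored(R2,D1) ✓  (P3,D1,R4)→scored(R4,D1) ✓  (P3,D2,R2)→scored(R2,D2) ✓  (P3,D2,R3)→scored(R3,D2) ✓  (P3,D2,R5)→scored(R5,D2) ✓  (P4,D1,R3)→scored(R3,D1) ✗  (P4,D3,R4)→scored(R4,D3) ✗  (P5,D1,R3)→scored(R3,D1) ✗  (P5,D2,R2)→scored(R2,D2) ✓  (P5,D2,R5)→scored(R5,D2) ✓  (P5,D3,R1)→scored(R1,D3) ✓
Counterexamples (restrictor triples failing the scope): 3.

3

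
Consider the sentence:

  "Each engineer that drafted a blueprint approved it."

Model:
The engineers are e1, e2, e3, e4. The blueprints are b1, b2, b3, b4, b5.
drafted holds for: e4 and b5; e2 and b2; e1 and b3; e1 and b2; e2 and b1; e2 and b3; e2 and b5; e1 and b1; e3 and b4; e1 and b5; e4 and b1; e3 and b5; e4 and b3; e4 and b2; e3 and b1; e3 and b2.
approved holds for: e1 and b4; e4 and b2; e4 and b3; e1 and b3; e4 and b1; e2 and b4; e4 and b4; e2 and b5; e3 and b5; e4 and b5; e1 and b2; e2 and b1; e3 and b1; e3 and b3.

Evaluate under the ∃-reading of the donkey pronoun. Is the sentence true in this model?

True

"it" takes "a blueprint" as antecedent — a donkey pronoun bound across the clause boundary.
Weak reading: every engineer e with some drafted-blueprint has at least one drafted-blueprint b such that approved(e,b).
Per engineer: e1:✓  e2:✓  e3:✓  e4:✓
Every engineer in the restrictor has a witness.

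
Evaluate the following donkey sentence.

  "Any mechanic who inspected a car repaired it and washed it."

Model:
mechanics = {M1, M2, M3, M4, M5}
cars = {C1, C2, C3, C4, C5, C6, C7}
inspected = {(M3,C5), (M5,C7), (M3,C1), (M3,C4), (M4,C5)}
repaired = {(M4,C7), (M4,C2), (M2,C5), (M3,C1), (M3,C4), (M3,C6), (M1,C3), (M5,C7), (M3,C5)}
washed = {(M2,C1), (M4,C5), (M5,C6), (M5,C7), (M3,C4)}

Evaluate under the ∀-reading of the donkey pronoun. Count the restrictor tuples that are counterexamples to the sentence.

3

"it" takes "a car" as antecedent — a donkey pronoun bound across the clause boundary.
Strong reading: for every (m,c) with inspected(m,c), repaired(m,c) ∧ washed(m,c).
Restrictor pairs: (M3,C1) ✗  (M3,C4) ✓  (M3,C5) ✗  (M4,C5) ✗  (M5,C7) ✓
Counterexamples (restrictor pairs failing the scope): 3.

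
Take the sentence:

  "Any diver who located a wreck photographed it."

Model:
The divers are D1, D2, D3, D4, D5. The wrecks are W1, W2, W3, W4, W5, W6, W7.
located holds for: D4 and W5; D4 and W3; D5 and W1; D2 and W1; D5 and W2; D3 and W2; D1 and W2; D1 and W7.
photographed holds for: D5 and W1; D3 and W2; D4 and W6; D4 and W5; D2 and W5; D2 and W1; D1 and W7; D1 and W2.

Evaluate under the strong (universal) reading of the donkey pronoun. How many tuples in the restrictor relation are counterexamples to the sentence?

2

"it" takes "a wreck" as antecedent — a donkey pronoun bound across the clause boundary.
Strong reading: for every (d,w) with located(d,w), photographed(d,w).
Restrictor pairs: (D1,W2) ✓  (D1,W7) ✓  (D2,W1) ✓  (D3,W2) ✓  (D4,W3) ✗  (D4,W5) ✓  (D5,W1) ✓  (D5,W2) ✗
Counterexamples (restrictor pairs failing the scope): 2.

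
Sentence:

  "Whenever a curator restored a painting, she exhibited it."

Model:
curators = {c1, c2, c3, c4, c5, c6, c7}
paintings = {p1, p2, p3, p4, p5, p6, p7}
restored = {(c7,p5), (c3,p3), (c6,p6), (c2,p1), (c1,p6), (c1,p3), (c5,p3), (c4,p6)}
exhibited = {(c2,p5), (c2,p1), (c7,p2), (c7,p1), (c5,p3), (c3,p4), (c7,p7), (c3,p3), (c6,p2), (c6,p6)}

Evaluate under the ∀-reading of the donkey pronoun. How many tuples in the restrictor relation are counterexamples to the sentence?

4

"it" takes "a painting" as antecedent — a donkey pronoun bound across the clause boundary.
Strong reading: for every (c,p) with restored(c,p), exhibited(c,p).
Restrictor pairs: (c1,p3) ✗  (c1,p6) ✗  (c2,p1) ✓  (c3,p3) ✓  (c4,p6) ✗  (c5,p3) ✓  (c6,p6) ✓  (c7,p5) ✗
Counterexamples (restrictor pairs failing the scope): 4.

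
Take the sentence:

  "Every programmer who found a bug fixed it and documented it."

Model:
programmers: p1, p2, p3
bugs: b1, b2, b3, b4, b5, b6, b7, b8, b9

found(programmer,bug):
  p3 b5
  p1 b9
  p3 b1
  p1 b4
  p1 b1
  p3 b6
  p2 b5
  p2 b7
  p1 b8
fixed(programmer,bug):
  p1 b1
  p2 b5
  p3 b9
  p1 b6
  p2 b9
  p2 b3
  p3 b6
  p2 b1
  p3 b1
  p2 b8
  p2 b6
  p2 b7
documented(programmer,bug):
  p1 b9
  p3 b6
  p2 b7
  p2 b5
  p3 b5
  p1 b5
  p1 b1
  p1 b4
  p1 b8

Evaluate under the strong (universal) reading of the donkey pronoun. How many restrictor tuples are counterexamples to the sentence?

"it" takes "a bug" as antecedent — a donkey pronoun bound across the clause boundary.
Strong reading: for every (p,b) with found(p,b), fixed(p,b) ∧ documented(p,b).
Restrictor pairs: (p1,b1) ✓  (p1,b4) ✗  (p1,b8) ✗  (p1,b9) ✗  (p2,b5) ✓  (p2,b7) ✓  (p3,b1) ✗  (p3,b5) ✗  (p3,b6) ✓
Counterexamples (restrictor pairs failing the scope): 5.

5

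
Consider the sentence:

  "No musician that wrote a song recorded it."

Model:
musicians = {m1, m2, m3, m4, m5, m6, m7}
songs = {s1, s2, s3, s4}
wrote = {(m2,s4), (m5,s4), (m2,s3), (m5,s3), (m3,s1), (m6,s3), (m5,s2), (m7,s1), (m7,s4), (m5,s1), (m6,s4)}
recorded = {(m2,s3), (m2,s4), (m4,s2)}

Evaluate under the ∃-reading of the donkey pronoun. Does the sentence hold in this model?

False

"it" takes "a song" as antecedent — a donkey pronoun bound across the clause boundary.
Truth condition: for no (m,s) with wrote(m,s) does recorded(m,s) hold.
Restrictor pairs — does the scope hold? (m2,s3):holds  (m2,s4):holds  (m3,s1):fails  (m5,s1):fails  (m5,s2):fails  (m5,s3):fails  (m5,s4):fails  (m6,s3):fails  (m6,s4):fails  (m7,s1):fails  (m7,s4):fails
Scope holds for 2 pair(s), so the sentence is false.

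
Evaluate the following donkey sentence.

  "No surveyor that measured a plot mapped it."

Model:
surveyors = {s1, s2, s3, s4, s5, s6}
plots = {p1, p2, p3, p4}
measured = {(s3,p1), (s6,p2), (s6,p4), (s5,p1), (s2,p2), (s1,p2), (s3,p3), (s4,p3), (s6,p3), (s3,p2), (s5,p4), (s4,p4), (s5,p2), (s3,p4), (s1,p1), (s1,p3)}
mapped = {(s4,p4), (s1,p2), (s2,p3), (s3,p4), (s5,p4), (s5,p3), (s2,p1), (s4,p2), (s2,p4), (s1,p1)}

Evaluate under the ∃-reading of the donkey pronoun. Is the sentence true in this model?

"it" takes "a plot" as antecedent — a donkey pronoun bound across the clause boundary.
Truth condition: for no (s,p) with measured(s,p) does mapped(s,p) hold.
Restrictor pairs — does the scope hold? (s1,p1):holds  (s1,p2):holds  (s1,p3):fails  (s2,p2):fails  (s3,p1):fails  (s3,p2):fails  (s3,p3):fails  (s3,p4):holds  (s4,p3):fails  (s4,p4):holds  (s5,p1):fails  (s5,p2):fails  (s5,p4):holds  (s6,p2):fails  (s6,p3):fails  (s6,p4):fails
Scope holds for 5 pair(s), so the sentence is false.

False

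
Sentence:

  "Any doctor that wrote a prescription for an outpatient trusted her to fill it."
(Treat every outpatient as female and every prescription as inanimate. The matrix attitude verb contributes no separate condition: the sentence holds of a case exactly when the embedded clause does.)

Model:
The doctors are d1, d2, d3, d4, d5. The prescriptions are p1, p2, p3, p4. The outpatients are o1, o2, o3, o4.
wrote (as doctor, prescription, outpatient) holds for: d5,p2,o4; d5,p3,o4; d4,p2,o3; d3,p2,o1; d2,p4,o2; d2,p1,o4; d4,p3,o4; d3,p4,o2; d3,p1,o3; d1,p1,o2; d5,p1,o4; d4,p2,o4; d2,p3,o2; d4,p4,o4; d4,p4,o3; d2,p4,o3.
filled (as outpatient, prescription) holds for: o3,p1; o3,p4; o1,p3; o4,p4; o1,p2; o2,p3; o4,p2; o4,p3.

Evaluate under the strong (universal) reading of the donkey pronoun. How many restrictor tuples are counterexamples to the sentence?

"her" takes "an outpatient" as antecedent and "it" takes "a prescription"; both are donkey pronouns co-varying with the restrictor.
Strong reading: for every (d,p,o) with wrote(d,p,o), filled(o,p).
Restrictor triples: (d1,p1,o2)→filled(o2,p1) ✗  (d2,p1,o4)→filled(o4,p1) ✗  (d2,p3,o2)→filled(o2,p3) ✓  (d2,p4,o2)→filled(o2,p4) ✗  (d2,p4,o3)→filled(o3,p4) ✓  (d3,p1,o3)→filled(o3,p1) ✓  (d3,p2,o1)→filled(o1,p2) ✓  (d3,p4,o2)→filled(o2,p4) ✗  (d4,p2,o3)→filled(o3,p2) ✗  (d4,p2,o4)→filled(o4,p2) ✓  (d4,p3,o4)→filled(o4,p3) ✓  (d4,p4,o3)→filled(o3,p4) ✓  (d4,p4,o4)→filled(o4,p4) ✓  (d5,p1,o4)→filled(o4,p1) ✗  (d5,p2,o4)→filled(o4,p2) ✓  (d5,p3,o4)→filled(o4,p3) ✓
Counterexamples (restrictor triples failing the scope): 6.

6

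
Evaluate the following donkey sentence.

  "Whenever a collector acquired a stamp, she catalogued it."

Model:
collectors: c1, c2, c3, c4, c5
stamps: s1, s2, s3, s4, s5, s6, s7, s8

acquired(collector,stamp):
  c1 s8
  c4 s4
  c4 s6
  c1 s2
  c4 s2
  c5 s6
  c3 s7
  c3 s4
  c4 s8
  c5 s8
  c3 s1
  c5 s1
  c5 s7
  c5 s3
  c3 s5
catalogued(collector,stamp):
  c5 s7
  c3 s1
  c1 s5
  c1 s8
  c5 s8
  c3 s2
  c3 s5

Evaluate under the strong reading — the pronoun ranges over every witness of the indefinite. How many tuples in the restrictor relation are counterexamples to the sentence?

"it" takes "a stamp" as antecedent — a donkey pronoun bound across the clause boundary.
Strong reading: for every (c,s) with acquired(c,s), catalogued(c,s).
Restrictor pairs: (c1,s2) ✗  (c1,s8) ✓  (c3,s1) ✓  (c3,s4) ✗  (c3,s5) ✓  (c3,s7) ✗  (c4,s2) ✗  (c4,s4) ✗  (c4,s6) ✗  (c4,s8) ✗  (c5,s1) ✗  (c5,s3) ✗  (c5,s6) ✗  (c5,s7) ✓  (c5,s8) ✓
Counterexamples (restrictor pairs failing the scope): 10.

10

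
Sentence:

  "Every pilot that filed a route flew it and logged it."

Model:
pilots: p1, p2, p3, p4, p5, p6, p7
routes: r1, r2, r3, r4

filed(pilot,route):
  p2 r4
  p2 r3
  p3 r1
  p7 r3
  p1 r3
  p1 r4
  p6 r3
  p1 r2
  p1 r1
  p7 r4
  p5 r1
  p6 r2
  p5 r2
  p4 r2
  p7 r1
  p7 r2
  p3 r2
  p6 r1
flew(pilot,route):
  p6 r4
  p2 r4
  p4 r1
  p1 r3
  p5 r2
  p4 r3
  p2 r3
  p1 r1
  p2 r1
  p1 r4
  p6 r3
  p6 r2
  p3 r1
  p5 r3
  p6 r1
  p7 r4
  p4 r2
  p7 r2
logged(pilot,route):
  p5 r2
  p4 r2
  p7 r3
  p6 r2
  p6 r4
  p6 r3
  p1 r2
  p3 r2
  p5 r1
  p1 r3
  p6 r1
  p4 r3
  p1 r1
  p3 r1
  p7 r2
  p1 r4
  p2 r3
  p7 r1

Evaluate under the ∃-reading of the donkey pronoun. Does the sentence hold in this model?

"it" takes "a route" as antecedent — a donkey pronoun bound across the clause boundary.
Weak reading: every pilot p with some filed-route has at least one filed-route r such that flew(p,r) ∧ logged(p,r).
Per pilot: p1:✓  p2:✓  p3:✓  p4:✓  p5:✓  p6:✓  p7:✓
Every pilot in the restrictor has a witness.

True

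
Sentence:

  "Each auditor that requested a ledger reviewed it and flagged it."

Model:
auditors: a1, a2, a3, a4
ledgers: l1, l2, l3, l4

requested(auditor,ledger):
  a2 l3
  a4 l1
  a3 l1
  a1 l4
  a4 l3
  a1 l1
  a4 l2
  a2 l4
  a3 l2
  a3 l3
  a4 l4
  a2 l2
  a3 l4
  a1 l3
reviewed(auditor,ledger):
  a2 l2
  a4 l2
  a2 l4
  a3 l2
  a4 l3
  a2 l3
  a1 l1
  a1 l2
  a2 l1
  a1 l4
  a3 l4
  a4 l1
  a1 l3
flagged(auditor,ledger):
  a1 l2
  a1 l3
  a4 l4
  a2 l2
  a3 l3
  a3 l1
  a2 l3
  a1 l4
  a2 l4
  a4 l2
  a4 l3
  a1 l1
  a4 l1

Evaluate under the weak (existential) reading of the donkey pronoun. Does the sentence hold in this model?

False

"it" takes "a ledger" as antecedent — a donkey pronoun bound across the clause boundary.
Weak reading: every auditor a with some requested-ledger has at least one requested-ledger l such that reviewed(a,l) ∧ flagged(a,l).
Per auditor: a1:✓  a2:✓  a3:✗  a4:✓
a3 has no witness among its requested-ledgers.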